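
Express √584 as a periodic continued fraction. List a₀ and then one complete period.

a₀ = ⌊√584⌋ = 24.

[24; 6, 48]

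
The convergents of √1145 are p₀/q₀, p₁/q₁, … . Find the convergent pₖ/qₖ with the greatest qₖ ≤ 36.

1049/31

√1145 = [33; 1, 5, 5, 1, 66, …] (period length 5).
Convergents:
  p_0/q_0 = 33/1
  p_1/q_1 = 34/1
  p_2/q_2 = 203/6
  p_3/q_3 = 1049/31
  p_4/q_4 = 1252/37
q_3 = 31 ≤ 36 < 37 = q_4, so the answer is 1049/31.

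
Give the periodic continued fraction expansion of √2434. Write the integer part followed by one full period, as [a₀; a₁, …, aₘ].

[49; 2, 1, 48, 1, 2, 98]

a₀ = ⌊√2434⌋ = 49.
With m₀=0, d₀=1 and mₖ₊₁ = dₖaₖ − mₖ, dₖ₊₁ = (n − mₖ₊₁²)/dₖ, aₖ₊₁ = ⌊(a₀+mₖ₊₁)/dₖ₊₁⌋:
  k=1: m=49, d=33, a=2
  k=2: m=17, d=65, a=1
  k=3: m=48, d=2, a=48
  k=4: m=48, d=65, a=1
  k=5: m=17, d=33, a=2
  k=6: m=49, d=1, a=98
d=1 and a=2a₀=98 at k=6, so the next step gives (m, d) = (49, 33) again — its k=1 value — and the period has length 6.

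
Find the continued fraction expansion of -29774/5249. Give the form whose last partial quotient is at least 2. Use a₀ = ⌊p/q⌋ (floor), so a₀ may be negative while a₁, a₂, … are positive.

-29774 = -6·5249 + 1720
5249 = 3·1720 + 89
1720 = 19·89 + 29
89 = 3·29 + 2
29 = 14·2 + 1
2 = 2·1 + 0  (stop)
So -29774/5249 = [-6; 3, 19, 3, 14, 2].

[-6; 3, 19, 3, 14, 2]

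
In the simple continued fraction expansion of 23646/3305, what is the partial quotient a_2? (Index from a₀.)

23646 = 7·3305 + 511   →  a_0 = 7
3305 = 6·511 + 239   →  a_1 = 6
511 = 2·239 + 33   →  a_2 = 2

2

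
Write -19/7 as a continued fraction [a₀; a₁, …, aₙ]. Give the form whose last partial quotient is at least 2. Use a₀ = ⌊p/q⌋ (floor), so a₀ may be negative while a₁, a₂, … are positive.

[-3; 3, 2]

-19 = -3·7 + 2
7 = 3·2 + 1
2 = 2·1 + 0  (stop)
So -19/7 = [-3; 3, 2].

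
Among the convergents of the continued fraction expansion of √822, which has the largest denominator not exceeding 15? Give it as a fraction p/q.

√822 = [28; 1, 2, 28, 2, 1, 56, …] (period length 6).
Convergents:
  p_0/q_0 = 28/1
  p_1/q_1 = 29/1
  p_2/q_2 = 86/3
  p_3/q_3 = 2437/85
q_2 = 3 ≤ 15 < 85 = q_3, so the answer is 86/3.

86/3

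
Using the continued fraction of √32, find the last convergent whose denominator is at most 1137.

6149/1087

√32 = [5; 1, 1, 1, 10, …] (period length 4).
Convergents:
  p_0/q_0 = 5/1
  p_1/q_1 = 6/1
  p_2/q_2 = 11/2
  p_3/q_3 = 17/3
  p_4/q_4 = 181/32
  p_5/q_5 = 198/35
  p_6/q_6 = 379/67
  p_7/q_7 = 577/102
  p_8/q_8 = 6149/1087
  p_9/q_9 = 6726/1189
q_8 = 1087 ≤ 1137 < 1189 = q_9, so the answer is 6149/1087.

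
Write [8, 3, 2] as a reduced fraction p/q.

Fold from the inside: start with 2/1.
  3 + 1/2 = 7/2
  8 + 2/7 = 58/7

58/7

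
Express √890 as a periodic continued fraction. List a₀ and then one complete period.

a₀ = ⌊√890⌋ = 29.
With m₀=0, d₀=1 and mₖ₊₁ = dₖaₖ − mₖ, dₖ₊₁ = (n − mₖ₊₁²)/dₖ, aₖ₊₁ = ⌊(a₀+mₖ₊₁)/dₖ₊₁⌋:
  k=1: m=29, d=49, a=1
  k=2: m=20, d=10, a=4
  k=3: m=20, d=49, a=1
  k=4: m=29, d=1, a=58
d=1 and a=2a₀=58 at k=4, so the next step gives (m, d) = (29, 49) again — its k=1 value — and the period has length 4.

[29; 1, 4, 1, 58]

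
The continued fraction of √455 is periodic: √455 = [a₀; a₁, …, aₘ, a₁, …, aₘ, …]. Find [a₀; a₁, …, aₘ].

[21; 3, 42]

a₀ = ⌊√455⌋ = 21.
With m₀=0, d₀=1 and mₖ₊₁ = dₖaₖ − mₖ, dₖ₊₁ = (n − mₖ₊₁²)/dₖ, aₖ₊₁ = ⌊(a₀+mₖ₊₁)/dₖ₊₁⌋:
  k=1: m=21, d=14, a=3
  k=2: m=21, d=1, a=42
d=1 and a=2a₀=42 at k=2, so the next step gives (m, d) = (21, 14) again — its k=1 value — and the period has length 2.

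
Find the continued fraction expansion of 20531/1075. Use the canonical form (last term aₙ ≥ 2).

20531 = 19*1075 + 106
1075 = 10*106 + 15
106 = 7*15 + 1
15 = 15*1 + 0  (stop)
So 20531/1075 = [19; 10, 7, 15].

[19; 10, 7, 15]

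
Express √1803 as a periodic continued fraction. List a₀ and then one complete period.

a₀ = ⌊√1803⌋ = 42.
With m₀=0, d₀=1 and mₖ₊₁ = dₖaₖ − mₖ, dₖ₊₁ = (n − mₖ₊₁²)/dₖ, aₖ₊₁ = ⌊(a₀+mₖ₊₁)/dₖ₊₁⌋:
  k=1: m=42, d=39, a=2
  k=2: m=36, d=13, a=6
  k=3: m=42, d=3, a=28
  k=4: m=42, d=13, a=6
  k=5: m=36, d=39, a=2
  k=6: m=42, d=1, a=84
d=1 and a=2a₀=84 at k=6, so the next step gives (m, d) = (42, 39) again — its k=1 value — and the period has length 6.

[42; 2, 6, 28, 6, 2, 84]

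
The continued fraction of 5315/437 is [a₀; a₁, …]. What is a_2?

5315 = 12·437 + 71   →  a_0 = 12
437 = 6·71 + 11   →  a_1 = 6
71 = 6·11 + 5   →  a_2 = 6

6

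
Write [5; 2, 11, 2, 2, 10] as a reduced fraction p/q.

6783/1238

Using pₖ = aₖpₖ₋₁ + pₖ₋₂ and qₖ = aₖqₖ₋₁ + qₖ₋₂:
  k=0: a=5, p=5, q=1
  k=1: a=2, p=11, q=2
  k=2: a=11, p=126, q=23
  k=3: a=2, p=263, q=48
  k=4: a=2, p=652, q=119
  k=5: a=10, p=6783, q=1238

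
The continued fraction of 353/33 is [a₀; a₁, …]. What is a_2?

2

353 = 10·33 + 23   →  a_0 = 10
33 = 1·23 + 10   →  a_1 = 1
23 = 2·10 + 3   →  a_2 = 2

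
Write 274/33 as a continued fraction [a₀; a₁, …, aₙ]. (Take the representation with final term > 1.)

274 = 8·33 + 10
33 = 3·10 + 3
10 = 3·3 + 1
3 = 3·1 + 0  (stop)
So 274/33 = [8; 3, 3, 3].

[8; 3, 3, 3]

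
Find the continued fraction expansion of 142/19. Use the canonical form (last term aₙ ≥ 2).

142 = 7×19 + 9
19 = 2×9 + 1
9 = 9×1 + 0  (stop)
So 142/19 = [7; 2, 9].

[7; 2, 9]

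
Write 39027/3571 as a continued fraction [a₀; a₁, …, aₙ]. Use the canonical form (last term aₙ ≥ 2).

[10; 1, 13, 16, 1, 14]

39027 = 10·3571 + 3317
3571 = 1·3317 + 254
3317 = 13·254 + 15
254 = 16·15 + 14
15 = 1·14 + 1
14 = 14·1 + 0  (stop)
So 39027/3571 = [10; 1, 13, 16, 1, 14].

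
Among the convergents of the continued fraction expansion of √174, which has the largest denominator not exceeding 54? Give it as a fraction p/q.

277/21

√174 = [13; 5, 4, 5, 26, …] (period length 4).
Convergents:
  p_0/q_0 = 13/1
  p_1/q_1 = 66/5
  p_2/q_2 = 277/21
  p_3/q_3 = 1451/110
q_2 = 21 ≤ 54 < 110 = q_3, so the answer is 277/21.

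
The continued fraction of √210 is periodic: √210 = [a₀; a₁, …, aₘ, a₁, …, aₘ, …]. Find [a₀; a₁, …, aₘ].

[14; 2, 28]

a₀ = ⌊√210⌋ = 14.
With m₀=0, d₀=1 and mₖ₊₁ = dₖaₖ − mₖ, dₖ₊₁ = (n − mₖ₊₁²)/dₖ, aₖ₊₁ = ⌊(a₀+mₖ₊₁)/dₖ₊₁⌋:
  k=1: m=14, d=14, a=2
  k=2: m=14, d=1, a=28
d=1 and a=2a₀=28 at k=2, so the next step gives (m, d) = (14, 14) again — its k=1 value — and the period has length 2.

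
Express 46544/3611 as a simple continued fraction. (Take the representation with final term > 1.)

46544 = 12*3611 + 3212
3611 = 1*3212 + 399
3212 = 8*399 + 20
399 = 19*20 + 19
20 = 1*19 + 1
19 = 19*1 + 0  (stop)
So 46544/3611 = [12; 1, 8, 19, 1, 19].

[12; 1, 8, 19, 1, 19]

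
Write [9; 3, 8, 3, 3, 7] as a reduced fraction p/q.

17625/1891

Fold from the inside: start with 7/1.
  3 + 1/7 = 22/7
  3 + 7/22 = 73/22
  8 + 22/73 = 606/73
  3 + 73/606 = 1891/606
  9 + 606/1891 = 17625/1891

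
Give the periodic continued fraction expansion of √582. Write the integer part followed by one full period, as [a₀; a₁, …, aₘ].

a₀ = ⌊√582⌋ = 24.
With m₀=0, d₀=1 and mₖ₊₁ = dₖaₖ − mₖ, dₖ₊₁ = (n − mₖ₊₁²)/dₖ, aₖ₊₁ = ⌊(a₀+mₖ₊₁)/dₖ₊₁⌋:
  k=1: m=24, d=6, a=8
  k=2: m=24, d=1, a=48
d=1 and a=2a₀=48 at k=2, so the next step gives (m, d) = (24, 6) again — its k=1 value — and the period has length 2.

[24; 8, 48]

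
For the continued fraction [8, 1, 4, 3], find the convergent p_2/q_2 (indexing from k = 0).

Using pₖ = aₖpₖ₋₁ + pₖ₋₂, qₖ = aₖqₖ₋₁ + qₖ₋₂ (with p₋₁=1, p₋₂=0, q₋₁=0, q₋₂=1):
  k=0: a=8, p=8, q=1
  k=1: a=1, p=9, q=1
  k=2: a=4, p=44, q=5

44/5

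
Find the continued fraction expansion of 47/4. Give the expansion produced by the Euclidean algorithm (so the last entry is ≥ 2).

[11; 1, 3]

47 = 11·4 + 3
4 = 1·3 + 1
3 = 3·1 + 0  (stop)
So 47/4 = [11; 1, 3].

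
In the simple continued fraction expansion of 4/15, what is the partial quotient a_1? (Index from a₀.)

4 = 0·15 + 4   →  a_0 = 0
15 = 3·4 + 3   →  a_1 = 3

3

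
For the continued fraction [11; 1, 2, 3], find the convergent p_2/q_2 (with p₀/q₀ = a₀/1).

Using pₖ = aₖpₖ₋₁ + pₖ₋₂, qₖ = aₖqₖ₋₁ + qₖ₋₂ (with p₋₁=1, p₋₂=0, q₋₁=0, q₋₂=1):
  k=0: a=11, p=11, q=1
  k=1: a=1, p=12, q=1
  k=2: a=2, p=35, q=3

35/3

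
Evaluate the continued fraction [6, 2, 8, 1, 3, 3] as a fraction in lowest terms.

Using pₖ = aₖpₖ₋₁ + pₖ₋₂ and qₖ = aₖqₖ₋₁ + qₖ₋₂:
  k=0: a=6, p=6, q=1
  k=1: a=2, p=13, q=2
  k=2: a=8, p=110, q=17
  k=3: a=1, p=123, q=19
  k=4: a=3, p=479, q=74
  k=5: a=3, p=1560, q=241

1560/241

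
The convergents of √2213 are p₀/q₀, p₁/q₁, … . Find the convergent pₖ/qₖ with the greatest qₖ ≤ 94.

2211/47

√2213 = [47; 23, 1, 1, 23, 94, …] (period length 5).
Convergents:
  p_0/q_0 = 47/1
  p_1/q_1 = 1082/23
  p_2/q_2 = 1129/24
  p_3/q_3 = 2211/47
  p_4/q_4 = 51982/1105
q_3 = 47 ≤ 94 < 1105 = q_4, so the answer is 2211/47.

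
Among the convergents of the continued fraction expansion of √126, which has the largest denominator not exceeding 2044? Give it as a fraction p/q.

9979/889

√126 = [11; 4, 2, 4, 22, …] (period length 4).
Convergents:
  p_0/q_0 = 11/1
  p_1/q_1 = 45/4
  p_2/q_2 = 101/9
  p_3/q_3 = 449/40
  p_4/q_4 = 9979/889
  p_5/q_5 = 40365/3596
q_4 = 889 ≤ 2044 < 3596 = q_5, so the answer is 9979/889.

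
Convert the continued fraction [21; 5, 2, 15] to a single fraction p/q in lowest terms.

3601/170

Using pₖ = aₖpₖ₋₁ + pₖ₋₂ and qₖ = aₖqₖ₋₁ + qₖ₋₂:
  k=0: a=21, p=21, q=1
  k=1: a=5, p=106, q=5
  k=2: a=2, p=233, q=11
  k=3: a=15, p=3601, q=170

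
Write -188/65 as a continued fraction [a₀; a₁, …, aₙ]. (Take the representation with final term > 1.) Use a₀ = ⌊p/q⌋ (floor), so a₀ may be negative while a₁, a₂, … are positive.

-188 = -3·65 + 7
65 = 9·7 + 2
7 = 3·2 + 1
2 = 2·1 + 0  (stop)
So -188/65 = [-3; 9, 3, 2].

[-3; 9, 3, 2]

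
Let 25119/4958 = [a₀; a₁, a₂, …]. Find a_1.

25119 = 5·4958 + 329   →  a_0 = 5
4958 = 15·329 + 23   →  a_1 = 15

15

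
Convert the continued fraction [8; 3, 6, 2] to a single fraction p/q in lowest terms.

341/41

Fold from the inside: start with 2/1.
  6 + 1/2 = 13/2
  3 + 2/13 = 41/13
  8 + 13/41 = 341/41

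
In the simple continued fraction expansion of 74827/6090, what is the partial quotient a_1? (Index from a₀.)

3

74827 = 12·6090 + 1747   →  a_0 = 12
6090 = 3·1747 + 849   →  a_1 = 3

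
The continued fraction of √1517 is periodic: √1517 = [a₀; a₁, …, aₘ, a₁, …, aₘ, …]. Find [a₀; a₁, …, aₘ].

[38; 1, 18, 2, 18, 1, 76]

a₀ = ⌊√1517⌋ = 38.
With m₀=0, d₀=1 and mₖ₊₁ = dₖaₖ − mₖ, dₖ₊₁ = (n − mₖ₊₁²)/dₖ, aₖ₊₁ = ⌊(a₀+mₖ₊₁)/dₖ₊₁⌋:
  k=1: m=38, d=73, a=1
  k=2: m=35, d=4, a=18
  k=3: m=37, d=37, a=2
  k=4: m=37, d=4, a=18
  k=5: m=35, d=73, a=1
  k=6: m=38, d=1, a=76
d=1 and a=2a₀=76 at k=6, so the next step gives (m, d) = (38, 73) again — its k=1 value — and the period has length 6.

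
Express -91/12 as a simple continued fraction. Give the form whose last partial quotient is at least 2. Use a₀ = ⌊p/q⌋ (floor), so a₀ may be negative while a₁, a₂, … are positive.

[-8; 2, 2, 2]

-91 = -8×12 + 5
12 = 2×5 + 2
5 = 2×2 + 1
2 = 2×1 + 0  (stop)
So -91/12 = [-8; 2, 2, 2].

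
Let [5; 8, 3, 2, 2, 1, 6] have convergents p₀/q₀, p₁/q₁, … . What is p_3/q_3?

Using pₖ = aₖpₖ₋₁ + pₖ₋₂, qₖ = aₖqₖ₋₁ + qₖ₋₂ (with p₋₁=1, p₋₂=0, q₋₁=0, q₋₂=1):
  k=0: a=5, p=5, q=1
  k=1: a=8, p=41, q=8
  k=2: a=3, p=128, q=25
  k=3: a=2, p=297, q=58

297/58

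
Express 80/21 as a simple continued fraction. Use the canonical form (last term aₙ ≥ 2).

[3; 1, 4, 4]

80 = 3*21 + 17
21 = 1*17 + 4
17 = 4*4 + 1
4 = 4*1 + 0  (stop)
So 80/21 = [3; 1, 4, 4].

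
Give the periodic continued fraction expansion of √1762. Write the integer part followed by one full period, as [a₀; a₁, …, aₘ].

[41; 1, 40, 1, 82]

a₀ = ⌊√1762⌋ = 41.
With m₀=0, d₀=1 and mₖ₊₁ = dₖaₖ − mₖ, dₖ₊₁ = (n − mₖ₊₁²)/dₖ, aₖ₊₁ = ⌊(a₀+mₖ₊₁)/dₖ₊₁⌋:
  k=1: m=41, d=81, a=1
  k=2: m=40, d=2, a=40
  k=3: m=40, d=81, a=1
  k=4: m=41, d=1, a=82
d=1 and a=2a₀=82 at k=4, so the next step gives (m, d) = (41, 81) again — its k=1 value — and the period has length 4.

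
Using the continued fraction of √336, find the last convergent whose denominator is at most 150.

√336 = [18; 3, 36, …] (period length 2).
Convergents:
  p_0/q_0 = 18/1
  p_1/q_1 = 55/3
  p_2/q_2 = 1998/109
  p_3/q_3 = 6049/330
q_2 = 109 ≤ 150 < 330 = q_3, so the answer is 1998/109.

1998/109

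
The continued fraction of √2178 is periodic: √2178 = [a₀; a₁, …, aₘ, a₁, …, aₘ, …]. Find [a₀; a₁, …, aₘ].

[46; 1, 2, 46, 2, 1, 92]

a₀ = ⌊√2178⌋ = 46.
With m₀=0, d₀=1 and mₖ₊₁ = dₖaₖ − mₖ, dₖ₊₁ = (n − mₖ₊₁²)/dₖ, aₖ₊₁ = ⌊(a₀+mₖ₊₁)/dₖ₊₁⌋:
  k=1: m=46, d=62, a=1
  k=2: m=16, d=31, a=2
  k=3: m=46, d=2, a=46
  k=4: m=46, d=31, a=2
  k=5: m=16, d=62, a=1
  k=6: m=46, d=1, a=92
d=1 and a=2a₀=92 at k=6, so the next step gives (m, d) = (46, 62) again — its k=1 value — and the period has length 6.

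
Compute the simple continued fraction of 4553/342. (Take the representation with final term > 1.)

[13; 3, 5, 10, 2]

4553 = 13*342 + 107
342 = 3*107 + 21
107 = 5*21 + 2
21 = 10*2 + 1
2 = 2*1 + 0  (stop)
So 4553/342 = [13; 3, 5, 10, 2].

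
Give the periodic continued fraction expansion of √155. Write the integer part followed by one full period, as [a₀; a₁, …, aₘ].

[12; 2, 4, 2, 24]

a₀ = ⌊√155⌋ = 12.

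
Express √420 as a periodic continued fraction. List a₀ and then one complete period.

[20; 2, 40]

a₀ = ⌊√420⌋ = 20.
With m₀=0, d₀=1 and mₖ₊₁ = dₖaₖ − mₖ, dₖ₊₁ = (n − mₖ₊₁²)/dₖ, aₖ₊₁ = ⌊(a₀+mₖ₊₁)/dₖ₊₁⌋:
  k=1: m=20, d=20, a=2
  k=2: m=20, d=1, a=40
d=1 and a=2a₀=40 at k=2, so the next step gives (m, d) = (20, 20) again — its k=1 value — and the period has length 2.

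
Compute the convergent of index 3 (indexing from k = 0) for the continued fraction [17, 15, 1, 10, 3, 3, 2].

2986/175

Using pₖ = aₖpₖ₋₁ + pₖ₋₂, qₖ = aₖqₖ₋₁ + qₖ₋₂ (with p₋₁=1, p₋₂=0, q₋₁=0, q₋₂=1):
  k=0: a=17, p=17, q=1
  k=1: a=15, p=256, q=15
  k=2: a=1, p=273, q=16
  k=3: a=10, p=2986, q=175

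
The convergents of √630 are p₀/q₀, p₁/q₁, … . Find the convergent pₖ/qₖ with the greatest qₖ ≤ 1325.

12575/501

√630 = [25; 10, 50, …] (period length 2).
Convergents:
  p_0/q_0 = 25/1
  p_1/q_1 = 251/10
  p_2/q_2 = 12575/501
  p_3/q_3 = 126001/5020
q_2 = 501 ≤ 1325 < 5020 = q_3, so the answer is 12575/501.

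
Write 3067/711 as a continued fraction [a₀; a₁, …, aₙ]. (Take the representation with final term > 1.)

[4; 3, 5, 3, 4, 3]

3067 = 4*711 + 223
711 = 3*223 + 42
223 = 5*42 + 13
42 = 3*13 + 3
13 = 4*3 + 1
3 = 3*1 + 0  (stop)
So 3067/711 = [4; 3, 5, 3, 4, 3].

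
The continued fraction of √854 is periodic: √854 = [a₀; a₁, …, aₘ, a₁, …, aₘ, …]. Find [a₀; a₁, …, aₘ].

a₀ = ⌊√854⌋ = 29.
With m₀=0, d₀=1 and mₖ₊₁ = dₖaₖ − mₖ, dₖ₊₁ = (n − mₖ₊₁²)/dₖ, aₖ₊₁ = ⌊(a₀+mₖ₊₁)/dₖ₊₁⌋:
  k=1: m=29, d=13, a=4
  k=2: m=23, d=25, a=2
  k=3: m=27, d=5, a=11
  k=4: m=28, d=14, a=4
  k=5: m=28, d=5, a=11
  k=6: m=27, d=25, a=2
  k=7: m=23, d=13, a=4
  k=8: m=29, d=1, a=58
d=1 and a=2a₀=58 at k=8, so the next step gives (m, d) = (29, 13) again — its k=1 value — and the period has length 8.

[29; 4, 2, 11, 4, 11, 2, 4, 58]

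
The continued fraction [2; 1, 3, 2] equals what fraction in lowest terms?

25/9

Fold from the inside: start with 2/1.
  3 + 1/2 = 7/2
  1 + 2/7 = 9/7
  2 + 7/9 = 25/9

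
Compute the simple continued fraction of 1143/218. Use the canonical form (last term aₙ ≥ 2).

1143 = 5×218 + 53
218 = 4×53 + 6
53 = 8×6 + 5
6 = 1×5 + 1
5 = 5×1 + 0  (stop)
So 1143/218 = [5; 4, 8, 1, 5].

[5; 4, 8, 1, 5]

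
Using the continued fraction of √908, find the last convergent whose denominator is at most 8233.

√908 = [30; 7, 1, 1, 14, 1, 1, 7, 60, …] (period length 8).
Convergents:
  p_0/q_0 = 30/1
  p_1/q_1 = 211/7
  p_2/q_2 = 241/8
  p_3/q_3 = 452/15
  p_4/q_4 = 6569/218
  p_5/q_5 = 7021/233
  p_6/q_6 = 13590/451
  p_7/q_7 = 102151/3390
  p_8/q_8 = 6142650/203851
q_7 = 3390 ≤ 8233 < 203851 = q_8, so the answer is 102151/3390.

102151/3390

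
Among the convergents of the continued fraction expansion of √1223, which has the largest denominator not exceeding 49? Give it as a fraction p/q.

√1223 = [34; 1, 33, 1, 68, …] (period length 4).
Convergents:
  p_0/q_0 = 34/1
  p_1/q_1 = 35/1
  p_2/q_2 = 1189/34
  p_3/q_3 = 1224/35
  p_4/q_4 = 84421/2414
q_3 = 35 ≤ 49 < 2414 = q_4, so the answer is 1224/35.

1224/35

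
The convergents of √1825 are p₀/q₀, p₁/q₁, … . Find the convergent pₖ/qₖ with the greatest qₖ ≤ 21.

√1825 = [42; 1, 2, 1, 1, 2, 1, 84, …] (period length 7).
Convergents:
  p_0/q_0 = 42/1
  p_1/q_1 = 43/1
  p_2/q_2 = 128/3
  p_3/q_3 = 171/4
  p_4/q_4 = 299/7
  p_5/q_5 = 769/18
  p_6/q_6 = 1068/25
q_5 = 18 ≤ 21 < 25 = q_6, so the answer is 769/18.

769/18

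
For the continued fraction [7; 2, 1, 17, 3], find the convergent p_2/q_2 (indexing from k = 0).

22/3

Using pₖ = aₖpₖ₋₁ + pₖ₋₂, qₖ = aₖqₖ₋₁ + qₖ₋₂ (with p₋₁=1, p₋₂=0, q₋₁=0, q₋₂=1):
  k=0: a=7, p=7, q=1
  k=1: a=2, p=15, q=2
  k=2: a=1, p=22, q=3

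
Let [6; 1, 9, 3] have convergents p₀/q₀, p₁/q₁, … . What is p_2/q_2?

Using pₖ = aₖpₖ₋₁ + pₖ₋₂, qₖ = aₖqₖ₋₁ + qₖ₋₂ (with p₋₁=1, p₋₂=0, q₋₁=0, q₋₂=1):
  k=0: a=6, p=6, q=1
  k=1: a=1, p=7, q=1
  k=2: a=9, p=69, q=10

69/10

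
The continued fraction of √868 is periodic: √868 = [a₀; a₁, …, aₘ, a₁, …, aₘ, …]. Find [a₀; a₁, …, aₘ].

[29; 2, 6, 19, 2, 19, 6, 2, 58]

a₀ = ⌊√868⌋ = 29.
With m₀=0, d₀=1 and mₖ₊₁ = dₖaₖ − mₖ, dₖ₊₁ = (n − mₖ₊₁²)/dₖ, aₖ₊₁ = ⌊(a₀+mₖ₊₁)/dₖ₊₁⌋:
  k=1: m=29, d=27, a=2
  k=2: m=25, d=9, a=6
  k=3: m=29, d=3, a=19
  k=4: m=28, d=28, a=2
  k=5: m=28, d=3, a=19
  k=6: m=29, d=9, a=6
  k=7: m=25, d=27, a=2
  k=8: m=29, d=1, a=58
d=1 and a=2a₀=58 at k=8, so the next step gives (m, d) = (29, 27) again — its k=1 value — and the period has length 8.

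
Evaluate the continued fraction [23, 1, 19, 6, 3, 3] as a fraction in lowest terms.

Using pₖ = aₖpₖ₋₁ + pₖ₋₂ and qₖ = aₖqₖ₋₁ + qₖ₋₂:
  k=0: a=23, p=23, q=1
  k=1: a=1, p=24, q=1
  k=2: a=19, p=479, q=20
  k=3: a=6, p=2898, q=121
  k=4: a=3, p=9173, q=383
  k=5: a=3, p=30417, q=1270

30417/1270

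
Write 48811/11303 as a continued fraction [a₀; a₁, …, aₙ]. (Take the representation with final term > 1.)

[4; 3, 7, 8, 1, 7, 7]

48811 = 4·11303 + 3599
11303 = 3·3599 + 506
3599 = 7·506 + 57
506 = 8·57 + 50
57 = 1·50 + 7
50 = 7·7 + 1
7 = 7·1 + 0  (stop)
So 48811/11303 = [4; 3, 7, 8, 1, 7, 7].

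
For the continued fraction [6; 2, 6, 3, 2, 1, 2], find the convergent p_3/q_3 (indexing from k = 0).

265/41

Using pₖ = aₖpₖ₋₁ + pₖ₋₂, qₖ = aₖqₖ₋₁ + qₖ₋₂ (with p₋₁=1, p₋₂=0, q₋₁=0, q₋₂=1):
  k=0: a=6, p=6, q=1
  k=1: a=2, p=13, q=2
  k=2: a=6, p=84, q=13
  k=3: a=3, p=265, q=41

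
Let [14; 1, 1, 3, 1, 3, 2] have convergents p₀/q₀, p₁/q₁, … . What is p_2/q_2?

29/2

Using pₖ = aₖpₖ₋₁ + pₖ₋₂, qₖ = aₖqₖ₋₁ + qₖ₋₂ (with p₋₁=1, p₋₂=0, q₋₁=0, q₋₂=1):
  k=0: a=14, p=14, q=1
  k=1: a=1, p=15, q=1
  k=2: a=1, p=29, q=2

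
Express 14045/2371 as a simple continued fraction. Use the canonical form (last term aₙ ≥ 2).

[5; 1, 12, 10, 18]

14045 = 5·2371 + 2190
2371 = 1·2190 + 181
2190 = 12·181 + 18
181 = 10·18 + 1
18 = 18·1 + 0  (stop)
So 14045/2371 = [5; 1, 12, 10, 18].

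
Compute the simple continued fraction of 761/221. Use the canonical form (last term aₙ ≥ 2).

[3; 2, 3, 1, 11, 2]

761 = 3*221 + 98
221 = 2*98 + 25
98 = 3*25 + 23
25 = 1*23 + 2
23 = 11*2 + 1
2 = 2*1 + 0  (stop)
So 761/221 = [3; 2, 3, 1, 11, 2].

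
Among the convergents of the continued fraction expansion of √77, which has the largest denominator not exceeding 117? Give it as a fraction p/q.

√77 = [8; 1, 3, 2, 3, 1, 16, …] (period length 6).
Convergents:
  p_0/q_0 = 8/1
  p_1/q_1 = 9/1
  p_2/q_2 = 35/4
  p_3/q_3 = 79/9
  p_4/q_4 = 272/31
  p_5/q_5 = 351/40
  p_6/q_6 = 5888/671
q_5 = 40 ≤ 117 < 671 = q_6, so the answer is 351/40.

351/40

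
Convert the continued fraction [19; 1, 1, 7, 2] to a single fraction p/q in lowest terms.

Fold from the inside: start with 2/1.
  7 + 1/2 = 15/2
  1 + 2/15 = 17/15
  1 + 15/17 = 32/17
  19 + 17/32 = 625/32

625/32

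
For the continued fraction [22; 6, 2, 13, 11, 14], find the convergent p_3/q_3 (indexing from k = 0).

Using pₖ = aₖpₖ₋₁ + pₖ₋₂, qₖ = aₖqₖ₋₁ + qₖ₋₂ (with p₋₁=1, p₋₂=0, q₋₁=0, q₋₂=1):
  k=0: a=22, p=22, q=1
  k=1: a=6, p=133, q=6
  k=2: a=2, p=288, q=13
  k=3: a=13, p=3877, q=175

3877/175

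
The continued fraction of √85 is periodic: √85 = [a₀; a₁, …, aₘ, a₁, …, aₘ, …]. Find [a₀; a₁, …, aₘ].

a₀ = ⌊√85⌋ = 9.
With m₀=0, d₀=1 and mₖ₊₁ = dₖaₖ − mₖ, dₖ₊₁ = (n − mₖ₊₁²)/dₖ, aₖ₊₁ = ⌊(a₀+mₖ₊₁)/dₖ₊₁⌋:
  k=1: m=9, d=4, a=4
  k=2: m=7, d=9, a=1
  k=3: m=2, d=9, a=1
  k=4: m=7, d=4, a=4
  k=5: m=9, d=1, a=18
d=1 and a=2a₀=18 at k=5, so the next step gives (m, d) = (9, 4) again — its k=1 value — and the period has length 5.

[9; 4, 1, 1, 4, 18]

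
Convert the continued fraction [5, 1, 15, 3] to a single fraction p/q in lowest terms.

Using pₖ = aₖpₖ₋₁ + pₖ₋₂ and qₖ = aₖqₖ₋₁ + qₖ₋₂:
  k=0: a=5, p=5, q=1
  k=1: a=1, p=6, q=1
  k=2: a=15, p=95, q=16
  k=3: a=3, p=291, q=49

291/49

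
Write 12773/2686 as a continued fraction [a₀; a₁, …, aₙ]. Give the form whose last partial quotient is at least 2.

[4; 1, 3, 11, 3, 19]

12773 = 4×2686 + 2029
2686 = 1×2029 + 657
2029 = 3×657 + 58
657 = 11×58 + 19
58 = 3×19 + 1
19 = 19×1 + 0  (stop)
So 12773/2686 = [4; 1, 3, 11, 3, 19].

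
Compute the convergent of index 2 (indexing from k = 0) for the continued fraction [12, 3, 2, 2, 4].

86/7

Using pₖ = aₖpₖ₋₁ + pₖ₋₂, qₖ = aₖqₖ₋₁ + qₖ₋₂ (with p₋₁=1, p₋₂=0, q₋₁=0, q₋₂=1):
  k=0: a=12, p=12, q=1
  k=1: a=3, p=37, q=3
  k=2: a=2, p=86, q=7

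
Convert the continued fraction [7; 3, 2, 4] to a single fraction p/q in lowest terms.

226/31

Using pₖ = aₖpₖ₋₁ + pₖ₋₂ and qₖ = aₖqₖ₋₁ + qₖ₋₂:
  k=0: a=7, p=7, q=1
  k=1: a=3, p=22, q=3
  k=2: a=2, p=51, q=7
  k=3: a=4, p=226, q=31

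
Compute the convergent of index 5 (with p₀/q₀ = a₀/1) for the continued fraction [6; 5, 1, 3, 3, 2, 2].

Using pₖ = aₖpₖ₋₁ + pₖ₋₂, qₖ = aₖqₖ₋₁ + qₖ₋₂ (with p₋₁=1, p₋₂=0, q₋₁=0, q₋₂=1):
  k=0: a=6, p=6, q=1
  k=1: a=5, p=31, q=5
  k=2: a=1, p=37, q=6
  k=3: a=3, p=142, q=23
  k=4: a=3, p=463, q=75
  k=5: a=2, p=1068, q=173

1068/173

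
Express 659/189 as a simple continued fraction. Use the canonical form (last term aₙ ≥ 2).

659 = 3×189 + 92
189 = 2×92 + 5
92 = 18×5 + 2
5 = 2×2 + 1
2 = 2×1 + 0  (stop)
So 659/189 = [3; 2, 18, 2, 2].

[3; 2, 18, 2, 2]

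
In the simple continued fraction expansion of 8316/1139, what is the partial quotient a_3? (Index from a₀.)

8316 = 7·1139 + 343   →  a_0 = 7
1139 = 3·343 + 110   →  a_1 = 3
343 = 3·110 + 13   →  a_2 = 3
110 = 8·13 + 6   →  a_3 = 8

8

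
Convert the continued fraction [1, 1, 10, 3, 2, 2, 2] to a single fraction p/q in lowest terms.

885/463

Using pₖ = aₖpₖ₋₁ + pₖ₋₂ and qₖ = aₖqₖ₋₁ + qₖ₋₂:
  k=0: a=1, p=1, q=1
  k=1: a=1, p=2, q=1
  k=2: a=10, p=21, q=11
  k=3: a=3, p=65, q=34
  k=4: a=2, p=151, q=79
  k=5: a=2, p=367, q=192
  k=6: a=2, p=885, q=463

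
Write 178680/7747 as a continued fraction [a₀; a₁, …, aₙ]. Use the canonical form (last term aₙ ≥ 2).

[23; 15, 1, 1, 9, 2, 12]

178680 = 23·7747 + 499
7747 = 15·499 + 262
499 = 1·262 + 237
262 = 1·237 + 25
237 = 9·25 + 12
25 = 2·12 + 1
12 = 12·1 + 0  (stop)
So 178680/7747 = [23; 15, 1, 1, 9, 2, 12].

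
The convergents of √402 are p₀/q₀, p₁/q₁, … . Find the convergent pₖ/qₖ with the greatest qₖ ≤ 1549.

√402 = [20; 20, 40, …] (period length 2).
Convergents:
  p_0/q_0 = 20/1
  p_1/q_1 = 401/20
  p_2/q_2 = 16060/801
  p_3/q_3 = 321601/16040
q_2 = 801 ≤ 1549 < 16040 = q_3, so the answer is 16060/801.

16060/801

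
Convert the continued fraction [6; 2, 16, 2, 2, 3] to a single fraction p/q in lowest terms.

Fold from the inside: start with 3/1.
  2 + 1/3 = 7/3
  2 + 3/7 = 17/7
  16 + 7/17 = 279/17
  2 + 17/279 = 575/279
  6 + 279/575 = 3729/575

3729/575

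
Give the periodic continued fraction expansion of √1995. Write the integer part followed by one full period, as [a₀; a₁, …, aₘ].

[44; 1, 1, 1, 88]

a₀ = ⌊√1995⌋ = 44.
With m₀=0, d₀=1 and mₖ₊₁ = dₖaₖ − mₖ, dₖ₊₁ = (n − mₖ₊₁²)/dₖ, aₖ₊₁ = ⌊(a₀+mₖ₊₁)/dₖ₊₁⌋:
  k=1: m=44, d=59, a=1
  k=2: m=15, d=30, a=1
  k=3: m=15, d=59, a=1
  k=4: m=44, d=1, a=88
d=1 and a=2a₀=88 at k=4, so the next step gives (m, d) = (44, 59) again — its k=1 value — and the period has length 4.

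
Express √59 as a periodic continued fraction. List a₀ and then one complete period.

a₀ = ⌊√59⌋ = 7.

[7; 1, 2, 7, 2, 1, 14]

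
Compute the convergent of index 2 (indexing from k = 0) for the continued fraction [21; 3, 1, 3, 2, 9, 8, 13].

Using pₖ = aₖpₖ₋₁ + pₖ₋₂, qₖ = aₖqₖ₋₁ + qₖ₋₂ (with p₋₁=1, p₋₂=0, q₋₁=0, q₋₂=1):
  k=0: a=21, p=21, q=1
  k=1: a=3, p=64, q=3
  k=2: a=1, p=85, q=4

85/4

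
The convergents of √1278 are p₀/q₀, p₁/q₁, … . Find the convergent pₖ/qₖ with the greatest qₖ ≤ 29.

143/4

√1278 = [35; 1, 2, 1, 70, …] (period length 4).
Convergents:
  p_0/q_0 = 35/1
  p_1/q_1 = 36/1
  p_2/q_2 = 107/3
  p_3/q_3 = 143/4
  p_4/q_4 = 10117/283
q_3 = 4 ≤ 29 < 283 = q_4, so the answer is 143/4.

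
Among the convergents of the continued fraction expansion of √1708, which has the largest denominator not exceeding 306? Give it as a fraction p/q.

7687/186

√1708 = [41; 3, 20, 3, 82, …] (period length 4).
Convergents:
  p_0/q_0 = 41/1
  p_1/q_1 = 124/3
  p_2/q_2 = 2521/61
  p_3/q_3 = 7687/186
  p_4/q_4 = 632855/15313
q_3 = 186 ≤ 306 < 15313 = q_4, so the answer is 7687/186.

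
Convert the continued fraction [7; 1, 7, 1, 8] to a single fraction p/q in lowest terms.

631/80

Using pₖ = aₖpₖ₋₁ + pₖ₋₂ and qₖ = aₖqₖ₋₁ + qₖ₋₂:
  k=0: a=7, p=7, q=1
  k=1: a=1, p=8, q=1
  k=2: a=7, p=63, q=8
  k=3: a=1, p=71, q=9
  k=4: a=8, p=631, q=80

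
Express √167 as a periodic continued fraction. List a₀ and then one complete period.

[12; 1, 11, 1, 24]

a₀ = ⌊√167⌋ = 12.
With m₀=0, d₀=1 and mₖ₊₁ = dₖaₖ − mₖ, dₖ₊₁ = (n − mₖ₊₁²)/dₖ, aₖ₊₁ = ⌊(a₀+mₖ₊₁)/dₖ₊₁⌋:
  k=1: m=12, d=23, a=1
  k=2: m=11, d=2, a=11
  k=3: m=11, d=23, a=1
  k=4: m=12, d=1, a=24
d=1 and a=2a₀=24 at k=4, so the next step gives (m, d) = (12, 23) again — its k=1 value — and the period has length 4.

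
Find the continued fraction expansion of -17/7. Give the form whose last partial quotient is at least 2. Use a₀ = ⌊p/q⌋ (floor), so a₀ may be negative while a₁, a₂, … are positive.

[-3; 1, 1, 3]

-17 = -3×7 + 4
7 = 1×4 + 3
4 = 1×3 + 1
3 = 3×1 + 0  (stop)
So -17/7 = [-3; 1, 1, 3].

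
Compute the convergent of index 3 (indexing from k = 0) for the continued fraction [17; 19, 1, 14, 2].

Using pₖ = aₖpₖ₋₁ + pₖ₋₂, qₖ = aₖqₖ₋₁ + qₖ₋₂ (with p₋₁=1, p₋₂=0, q₋₁=0, q₋₂=1):
  k=0: a=17, p=17, q=1
  k=1: a=19, p=324, q=19
  k=2: a=1, p=341, q=20
  k=3: a=14, p=5098, q=299

5098/299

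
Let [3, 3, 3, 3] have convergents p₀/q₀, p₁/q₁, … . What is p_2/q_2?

Using pₖ = aₖpₖ₋₁ + pₖ₋₂, qₖ = aₖqₖ₋₁ + qₖ₋₂ (with p₋₁=1, p₋₂=0, q₋₁=0, q₋₂=1):
  k=0: a=3, p=3, q=1
  k=1: a=3, p=10, q=3
  k=2: a=3, p=33, q=10

33/10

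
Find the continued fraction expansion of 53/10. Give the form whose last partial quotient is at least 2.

53 = 5×10 + 3
10 = 3×3 + 1
3 = 3×1 + 0  (stop)
So 53/10 = [5; 3, 3].

[5; 3, 3]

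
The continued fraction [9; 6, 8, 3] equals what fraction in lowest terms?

1402/153

Fold from the inside: start with 3/1.
  8 + 1/3 = 25/3
  6 + 3/25 = 153/25
  9 + 25/153 = 1402/153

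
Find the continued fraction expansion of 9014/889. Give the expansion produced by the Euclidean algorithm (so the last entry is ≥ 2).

9014 = 10·889 + 124
889 = 7·124 + 21
124 = 5·21 + 19
21 = 1·19 + 2
19 = 9·2 + 1
2 = 2·1 + 0  (stop)
So 9014/889 = [10; 7, 5, 1, 9, 2].

[10; 7, 5, 1, 9, 2]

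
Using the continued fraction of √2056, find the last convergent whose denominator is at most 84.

√2056 = [45; 2, 1, 10, 1, 2, 90, …] (period length 6).
Convergents:
  p_0/q_0 = 45/1
  p_1/q_1 = 91/2
  p_2/q_2 = 136/3
  p_3/q_3 = 1451/32
  p_4/q_4 = 1587/35
  p_5/q_5 = 4625/102
q_4 = 35 ≤ 84 < 102 = q_5, so the answer is 1587/35.

1587/35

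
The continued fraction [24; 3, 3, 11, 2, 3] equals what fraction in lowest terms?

Using pₖ = aₖpₖ₋₁ + pₖ₋₂ and qₖ = aₖqₖ₋₁ + qₖ₋₂:
  k=0: a=24, p=24, q=1
  k=1: a=3, p=73, q=3
  k=2: a=3, p=243, q=10
  k=3: a=11, p=2746, q=113
  k=4: a=2, p=5735, q=236
  k=5: a=3, p=19951, q=821

19951/821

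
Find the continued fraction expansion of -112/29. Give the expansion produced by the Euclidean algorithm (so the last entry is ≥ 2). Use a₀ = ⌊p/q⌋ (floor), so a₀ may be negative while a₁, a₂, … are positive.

[-4; 7, 4]

-112 = -4·29 + 4
29 = 7·4 + 1
4 = 4·1 + 0  (stop)
So -112/29 = [-4; 7, 4].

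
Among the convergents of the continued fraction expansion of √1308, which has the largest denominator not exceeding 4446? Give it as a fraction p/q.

94177/2604

√1308 = [36; 6, 72, …] (period length 2).
Convergents:
  p_0/q_0 = 36/1
  p_1/q_1 = 217/6
  p_2/q_2 = 15660/433
  p_3/q_3 = 94177/2604
  p_4/q_4 = 6796404/187921
q_3 = 2604 ≤ 4446 < 187921 = q_4, so the answer is 94177/2604.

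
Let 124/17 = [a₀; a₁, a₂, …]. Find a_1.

3

124 = 7·17 + 5   →  a_0 = 7
17 = 3·5 + 2   →  a_1 = 3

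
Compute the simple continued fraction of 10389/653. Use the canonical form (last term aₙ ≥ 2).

[15; 1, 10, 14, 1, 3]

10389 = 15*653 + 594
653 = 1*594 + 59
594 = 10*59 + 4
59 = 14*4 + 3
4 = 1*3 + 1
3 = 3*1 + 0  (stop)
So 10389/653 = [15; 1, 10, 14, 1, 3].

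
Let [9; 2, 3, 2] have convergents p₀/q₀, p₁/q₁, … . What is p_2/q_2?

Using pₖ = aₖpₖ₋₁ + pₖ₋₂, qₖ = aₖqₖ₋₁ + qₖ₋₂ (with p₋₁=1, p₋₂=0, q₋₁=0, q₋₂=1):
  k=0: a=9, p=9, q=1
  k=1: a=2, p=19, q=2
  k=2: a=3, p=66, q=7

66/7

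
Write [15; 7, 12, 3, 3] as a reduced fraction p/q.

Using pₖ = aₖpₖ₋₁ + pₖ₋₂ and qₖ = aₖqₖ₋₁ + qₖ₋₂:
  k=0: a=15, p=15, q=1
  k=1: a=7, p=106, q=7
  k=2: a=12, p=1287, q=85
  k=3: a=3, p=3967, q=262
  k=4: a=3, p=13188, q=871

13188/871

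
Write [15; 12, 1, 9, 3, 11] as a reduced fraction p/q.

Fold from the inside: start with 11/1.
  3 + 1/11 = 34/11
  9 + 11/34 = 317/34
  1 + 34/317 = 351/317
  12 + 317/351 = 4529/351
  15 + 351/4529 = 68286/4529

68286/4529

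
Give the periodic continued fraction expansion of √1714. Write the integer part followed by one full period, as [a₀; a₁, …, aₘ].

a₀ = ⌊√1714⌋ = 41.
With m₀=0, d₀=1 and mₖ₊₁ = dₖaₖ − mₖ, dₖ₊₁ = (n − mₖ₊₁²)/dₖ, aₖ₊₁ = ⌊(a₀+mₖ₊₁)/dₖ₊₁⌋:
  k=1: m=41, d=33, a=2
  k=2: m=25, d=33, a=2
  k=3: m=41, d=1, a=82
d=1 and a=2a₀=82 at k=3, so the next step gives (m, d) = (41, 33) again — its k=1 value — and the period has length 3.

[41; 2, 2, 82]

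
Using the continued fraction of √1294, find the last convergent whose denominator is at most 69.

1295/36

√1294 = [35; 1, 34, 1, 70, …] (period length 4).
Convergents:
  p_0/q_0 = 35/1
  p_1/q_1 = 36/1
  p_2/q_2 = 1259/35
  p_3/q_3 = 1295/36
  p_4/q_4 = 91909/2555
q_3 = 36 ≤ 69 < 2555 = q_4, so the answer is 1295/36.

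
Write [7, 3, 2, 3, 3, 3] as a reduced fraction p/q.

1903/261

Using pₖ = aₖpₖ₋₁ + pₖ₋₂ and qₖ = aₖqₖ₋₁ + qₖ₋₂:
  k=0: a=7, p=7, q=1
  k=1: a=3, p=22, q=3
  k=2: a=2, p=51, q=7
  k=3: a=3, p=175, q=24
  k=4: a=3, p=576, q=79
  k=5: a=3, p=1903, q=261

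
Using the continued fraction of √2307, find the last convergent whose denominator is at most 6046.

147600/3073

√2307 = [48; 32, 96, …] (period length 2).
Convergents:
  p_0/q_0 = 48/1
  p_1/q_1 = 1537/32
  p_2/q_2 = 147600/3073
  p_3/q_3 = 4724737/98368
q_2 = 3073 ≤ 6046 < 98368 = q_3, so the answer is 147600/3073.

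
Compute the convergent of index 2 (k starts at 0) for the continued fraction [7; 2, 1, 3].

22/3

Using pₖ = aₖpₖ₋₁ + pₖ₋₂, qₖ = aₖqₖ₋₁ + qₖ₋₂ (with p₋₁=1, p₋₂=0, q₋₁=0, q₋₂=1):
  k=0: a=7, p=7, q=1
  k=1: a=2, p=15, q=2
  k=2: a=1, p=22, q=3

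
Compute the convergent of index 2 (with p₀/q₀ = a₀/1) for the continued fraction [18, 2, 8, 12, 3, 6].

Using pₖ = aₖpₖ₋₁ + pₖ₋₂, qₖ = aₖqₖ₋₁ + qₖ₋₂ (with p₋₁=1, p₋₂=0, q₋₁=0, q₋₂=1):
  k=0: a=18, p=18, q=1
  k=1: a=2, p=37, q=2
  k=2: a=8, p=314, q=17

314/17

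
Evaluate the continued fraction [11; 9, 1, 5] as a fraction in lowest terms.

Using pₖ = aₖpₖ₋₁ + pₖ₋₂ and qₖ = aₖqₖ₋₁ + qₖ₋₂:
  k=0: a=11, p=11, q=1
  k=1: a=9, p=100, q=9
  k=2: a=1, p=111, q=10
  k=3: a=5, p=655, q=59

655/59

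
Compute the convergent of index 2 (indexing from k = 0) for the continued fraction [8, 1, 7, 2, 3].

71/8

Using pₖ = aₖpₖ₋₁ + pₖ₋₂, qₖ = aₖqₖ₋₁ + qₖ₋₂ (with p₋₁=1, p₋₂=0, q₋₁=0, q₋₂=1):
  k=0: a=8, p=8, q=1
  k=1: a=1, p=9, q=1
  k=2: a=7, p=71, q=8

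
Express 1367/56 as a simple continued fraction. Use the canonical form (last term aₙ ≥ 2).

[24; 2, 2, 3, 3]

1367 = 24×56 + 23
56 = 2×23 + 10
23 = 2×10 + 3
10 = 3×3 + 1
3 = 3×1 + 0  (stop)
So 1367/56 = [24; 2, 2, 3, 3].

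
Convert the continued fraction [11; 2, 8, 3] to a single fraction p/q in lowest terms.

608/53

Fold from the inside: start with 3/1.
  8 + 1/3 = 25/3
  2 + 3/25 = 53/25
  11 + 25/53 = 608/53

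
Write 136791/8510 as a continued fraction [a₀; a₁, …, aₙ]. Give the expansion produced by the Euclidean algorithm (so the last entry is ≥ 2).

[16; 13, 2, 18, 17]

136791 = 16·8510 + 631
8510 = 13·631 + 307
631 = 2·307 + 17
307 = 18·17 + 1
17 = 17·1 + 0  (stop)
So 136791/8510 = [16; 13, 2, 18, 17].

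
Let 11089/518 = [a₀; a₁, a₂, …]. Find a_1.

2

11089 = 21·518 + 211   →  a_0 = 21
518 = 2·211 + 96   →  a_1 = 2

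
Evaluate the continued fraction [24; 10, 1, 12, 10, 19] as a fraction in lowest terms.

Using pₖ = aₖpₖ₋₁ + pₖ₋₂ and qₖ = aₖqₖ₋₁ + qₖ₋₂:
  k=0: a=24, p=24, q=1
  k=1: a=10, p=241, q=10
  k=2: a=1, p=265, q=11
  k=3: a=12, p=3421, q=142
  k=4: a=10, p=34475, q=1431
  k=5: a=19, p=658446, q=27331

658446/27331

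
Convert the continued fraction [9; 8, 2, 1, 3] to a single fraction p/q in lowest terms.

839/92

Using pₖ = aₖpₖ₋₁ + pₖ₋₂ and qₖ = aₖqₖ₋₁ + qₖ₋₂:
  k=0: a=9, p=9, q=1
  k=1: a=8, p=73, q=8
  k=2: a=2, p=155, q=17
  k=3: a=1, p=228, q=25
  k=4: a=3, p=839, q=92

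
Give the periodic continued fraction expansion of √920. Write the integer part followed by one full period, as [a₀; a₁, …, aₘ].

[30; 3, 60]

a₀ = ⌊√920⌋ = 30.
With m₀=0, d₀=1 and mₖ₊₁ = dₖaₖ − mₖ, dₖ₊₁ = (n − mₖ₊₁²)/dₖ, aₖ₊₁ = ⌊(a₀+mₖ₊₁)/dₖ₊₁⌋:
  k=1: m=30, d=20, a=3
  k=2: m=30, d=1, a=60
d=1 and a=2a₀=60 at k=2, so the next step gives (m, d) = (30, 20) again — its k=1 value — and the period has length 2.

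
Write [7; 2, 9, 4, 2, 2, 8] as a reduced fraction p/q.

26900/3599

Fold from the inside: start with 8/1.
  2 + 1/8 = 17/8
  2 + 8/17 = 42/17
  4 + 17/42 = 185/42
  9 + 42/185 = 1707/185
  2 + 185/1707 = 3599/1707
  7 + 1707/3599 = 26900/3599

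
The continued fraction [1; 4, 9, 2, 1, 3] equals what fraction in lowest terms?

Fold from the inside: start with 3/1.
  1 + 1/3 = 4/3
  2 + 3/4 = 11/4
  9 + 4/11 = 103/11
  4 + 11/103 = 423/103
  1 + 103/423 = 526/423

526/423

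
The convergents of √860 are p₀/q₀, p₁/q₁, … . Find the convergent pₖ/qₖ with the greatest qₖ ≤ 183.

√860 = [29; 3, 14, 3, 58, …] (period length 4).
Convergents:
  p_0/q_0 = 29/1
  p_1/q_1 = 88/3
  p_2/q_2 = 1261/43
  p_3/q_3 = 3871/132
  p_4/q_4 = 225779/7699
q_3 = 132 ≤ 183 < 7699 = q_4, so the answer is 3871/132.

3871/132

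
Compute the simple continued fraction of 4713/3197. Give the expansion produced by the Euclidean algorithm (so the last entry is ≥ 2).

[1; 2, 9, 5, 3, 10]

4713 = 1·3197 + 1516
3197 = 2·1516 + 165
1516 = 9·165 + 31
165 = 5·31 + 10
31 = 3·10 + 1
10 = 10·1 + 0  (stop)
So 4713/3197 = [1; 2, 9, 5, 3, 10].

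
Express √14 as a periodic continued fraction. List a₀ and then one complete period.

a₀ = ⌊√14⌋ = 3.
With m₀=0, d₀=1 and mₖ₊₁ = dₖaₖ − mₖ, dₖ₊₁ = (n − mₖ₊₁²)/dₖ, aₖ₊₁ = ⌊(a₀+mₖ₊₁)/dₖ₊₁⌋:
  k=1: m=3, d=5, a=1
  k=2: m=2, d=2, a=2
  k=3: m=2, d=5, a=1
  k=4: m=3, d=1, a=6
d=1 and a=2a₀=6 at k=4, so the next step gives (m, d) = (3, 5) again — its k=1 value — and the period has length 4.

[3; 1, 2, 1, 6]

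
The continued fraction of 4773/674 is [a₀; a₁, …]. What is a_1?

12

4773 = 7·674 + 55   →  a_0 = 7
674 = 12·55 + 14   →  a_1 = 12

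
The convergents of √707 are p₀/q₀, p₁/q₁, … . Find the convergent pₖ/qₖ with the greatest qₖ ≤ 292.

2526/95

√707 = [26; 1, 1, 2, 3, 2, 1, 1, 52, …] (period length 8).
Convergents:
  p_0/q_0 = 26/1
  p_1/q_1 = 27/1
  p_2/q_2 = 53/2
  p_3/q_3 = 133/5
  p_4/q_4 = 452/17
  p_5/q_5 = 1037/39
  p_6/q_6 = 1489/56
  p_7/q_7 = 2526/95
  p_8/q_8 = 132841/4996
q_7 = 95 ≤ 292 < 4996 = q_8, so the answer is 2526/95.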